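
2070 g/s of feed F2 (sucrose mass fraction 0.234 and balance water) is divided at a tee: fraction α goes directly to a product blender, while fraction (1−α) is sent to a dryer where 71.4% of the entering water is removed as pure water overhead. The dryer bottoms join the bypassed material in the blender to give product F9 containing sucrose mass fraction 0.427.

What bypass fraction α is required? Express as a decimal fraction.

0.174

All 2070×0.234 = 484.38 g/s of sucrose reaches F9, so F9 = 484.38/0.427 = 1134.4 g/s and vapour = 935.62 g/s.
The evaporator receives (1−α)·2070 of feed at 0.766 water and removes 0.714 of that water:
0.714×0.766×(1−α)×2070 = 935.62
(1−α) = 935.62/1132.1 = 0.8264;  α = 0.1736.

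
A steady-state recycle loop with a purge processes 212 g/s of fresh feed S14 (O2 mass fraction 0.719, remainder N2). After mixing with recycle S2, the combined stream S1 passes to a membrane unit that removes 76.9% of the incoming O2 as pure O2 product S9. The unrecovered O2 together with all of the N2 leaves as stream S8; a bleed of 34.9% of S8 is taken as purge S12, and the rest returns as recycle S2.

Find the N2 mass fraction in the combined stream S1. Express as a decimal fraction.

N2 enters only via S14 and leaves only via the purge: 212×0.281 = 0.349×(N2 in S8), and the membrane unit passes all N2, so N2 in S1 = N2 in S8 = 170.69 g/s.
O2 in S1: m_A = 212×0.719 + (1−0.349)·(1−0.769)·m_A, so m_A = 152.43/0.8496 = 179.41 g/s.
S1 = 179.41 + 170.69 = 350.1 g/s.
N2 fraction in S1 = 170.69/350.1 = 0.488.

0.488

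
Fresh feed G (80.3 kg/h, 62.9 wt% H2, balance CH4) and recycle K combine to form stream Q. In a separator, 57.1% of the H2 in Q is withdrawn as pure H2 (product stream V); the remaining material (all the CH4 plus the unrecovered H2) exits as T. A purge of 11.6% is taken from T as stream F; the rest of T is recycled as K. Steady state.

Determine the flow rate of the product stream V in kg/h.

H2 in Q: m_A = 80.3×0.629 + (1−0.116)·(1−0.571)·m_A, so m_A = 50.509/0.6208 = 81.365 kg/h.
Product V = 0.571×81.365 = 46.46 kg/h.

46.46 kg/h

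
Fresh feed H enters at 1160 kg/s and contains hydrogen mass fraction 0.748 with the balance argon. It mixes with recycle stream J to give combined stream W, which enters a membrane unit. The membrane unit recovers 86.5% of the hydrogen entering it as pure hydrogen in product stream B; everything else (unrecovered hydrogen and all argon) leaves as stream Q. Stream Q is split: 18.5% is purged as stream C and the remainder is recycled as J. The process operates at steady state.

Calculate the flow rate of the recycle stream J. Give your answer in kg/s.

1395 kg/s

argon enters only via H and leaves only via the purge: 1160×0.252 = 0.185×(argon in Q), and the membrane unit passes all argon, so argon in W = argon in Q = 1580.1 kg/s.
hydrogen in W: m_A = 1160×0.748 + (1−0.185)·(1−0.865)·m_A, so m_A = 867.68/0.8900 = 974.95 kg/s.
Q = (1−0.865)×974.95 + 1580.1 = 1711.7 kg/s.
Recycle J = (1−0.185)×1711.7 = 1395.1 kg/s.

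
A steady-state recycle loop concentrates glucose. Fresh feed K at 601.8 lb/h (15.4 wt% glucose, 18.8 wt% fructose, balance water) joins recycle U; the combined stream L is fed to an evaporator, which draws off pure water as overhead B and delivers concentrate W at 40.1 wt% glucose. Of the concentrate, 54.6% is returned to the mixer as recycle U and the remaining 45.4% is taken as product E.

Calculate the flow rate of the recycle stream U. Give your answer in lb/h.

277.9 lb/h

Overall glucose balance (none leaves overhead): glucose in fresh feed = glucose in product, i.e. 601.8×0.154 = (1−0.546)·W·0.401.
W = 92.677/(0.401×0.454) = 509.06 lb/h.
Recycle U = 0.546×509.06 = 277.95 lb/h.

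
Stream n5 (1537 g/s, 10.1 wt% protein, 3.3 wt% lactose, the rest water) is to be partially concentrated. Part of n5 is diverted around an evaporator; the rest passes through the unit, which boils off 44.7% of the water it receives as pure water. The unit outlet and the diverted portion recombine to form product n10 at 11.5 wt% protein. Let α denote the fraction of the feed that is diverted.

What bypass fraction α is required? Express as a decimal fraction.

0.686

All 1537×0.101 = 155.24 g/s of protein reaches n10, so n10 = 155.24/0.115 = 1349.9 g/s and vapour = 187.11 g/s.
The evaporator receives (1−α)·1537 of feed at 0.866 water and removes 0.447 of that water:
0.447×0.866×(1−α)×1537 = 187.11
(1−α) = 187.11/594.98 = 0.3145;  α = 0.6855.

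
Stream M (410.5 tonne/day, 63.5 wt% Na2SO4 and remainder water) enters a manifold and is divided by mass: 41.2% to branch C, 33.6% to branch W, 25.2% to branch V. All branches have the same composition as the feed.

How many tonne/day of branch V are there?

Branch V flow = 0.252×410.5 = 103.45 tonne/day.

103.4 tonne/day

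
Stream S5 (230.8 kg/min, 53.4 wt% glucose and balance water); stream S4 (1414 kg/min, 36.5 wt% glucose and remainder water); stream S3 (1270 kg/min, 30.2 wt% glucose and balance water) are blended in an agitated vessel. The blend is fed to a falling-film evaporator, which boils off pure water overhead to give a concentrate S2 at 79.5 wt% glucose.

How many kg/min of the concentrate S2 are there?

glucose entering = 230.8×0.534 + 1414×0.365 + 1270×0.302 = 1022.9 kg/min.
All glucose reports to S2, so S2 = 1022.9/0.795 = 1286.7 kg/min.

1287 kg/min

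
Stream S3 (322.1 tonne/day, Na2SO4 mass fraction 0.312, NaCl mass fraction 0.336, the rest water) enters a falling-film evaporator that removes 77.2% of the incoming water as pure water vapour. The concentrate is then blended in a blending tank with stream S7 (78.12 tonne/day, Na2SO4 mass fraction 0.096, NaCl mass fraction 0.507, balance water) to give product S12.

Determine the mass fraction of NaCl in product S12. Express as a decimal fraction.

0.473

Vapour removed = 0.772×0.352×322.1 = 87.529 tonne/day; concentrate = 234.57 tonne/day.
NaCl reaching the mixer = 108.23 (from concentrate) + 78.12×0.507 = 147.83 tonne/day.
Product flow = 234.57 + 78.12 = 312.69 tonne/day; NaCl fraction = 0.473.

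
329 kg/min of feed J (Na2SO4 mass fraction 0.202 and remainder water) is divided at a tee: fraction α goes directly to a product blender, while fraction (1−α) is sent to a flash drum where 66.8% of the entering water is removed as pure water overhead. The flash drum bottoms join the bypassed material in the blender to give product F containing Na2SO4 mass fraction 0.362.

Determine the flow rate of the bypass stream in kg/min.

56.21 kg/min

All 329×0.202 = 66.458 kg/min of Na2SO4 reaches F, so F = 66.458/0.362 = 183.59 kg/min and vapour = 145.41 kg/min.
The evaporator receives (1−α)·329 of feed at 0.798 water and removes 0.668 of that water:
0.668×0.798×(1−α)×329 = 145.41
(1−α) = 145.41/175.38 = 0.8291;  α = 0.1709.
Bypass flow = 0.1709×329 = 56.21 kg/min.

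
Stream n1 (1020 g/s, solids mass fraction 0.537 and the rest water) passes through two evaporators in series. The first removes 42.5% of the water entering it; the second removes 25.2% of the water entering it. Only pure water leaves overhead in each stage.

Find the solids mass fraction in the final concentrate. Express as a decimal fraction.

0.729

water in feed = 1020×0.463 = 472.26 g/s.
After stage 1: water left = (1−0.425)×472.26 = 271.55; stream total = 819.29 g/s.
After stage 2: water left = (1−0.252)×271.55 = 203.12; final concentrate = 750.86 g/s.
solids fraction = 547.74/750.86 = 0.729.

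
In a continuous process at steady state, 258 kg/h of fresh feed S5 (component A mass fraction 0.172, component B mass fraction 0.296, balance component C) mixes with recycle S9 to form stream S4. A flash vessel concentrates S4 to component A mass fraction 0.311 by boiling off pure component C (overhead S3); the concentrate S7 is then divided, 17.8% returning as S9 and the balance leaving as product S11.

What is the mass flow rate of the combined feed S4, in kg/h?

Overall component A balance (none leaves overhead): component A in fresh feed = component A in product, i.e. 258×0.172 = (1−0.178)·S7·0.311.
S7 = 44.376/(0.311×0.822) = 173.59 kg/h.
Recycle S9 = 0.178×173.59 = 30.898 kg/h.
Combined feed S4 = 258 + 30.898 = 288.9 kg/h.

288.9 kg/h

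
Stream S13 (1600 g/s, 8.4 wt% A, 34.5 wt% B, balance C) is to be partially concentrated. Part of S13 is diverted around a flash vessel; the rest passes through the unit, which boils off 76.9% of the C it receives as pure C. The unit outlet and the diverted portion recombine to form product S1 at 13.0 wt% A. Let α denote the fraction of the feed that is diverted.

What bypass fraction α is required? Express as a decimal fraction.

All 1600×0.084 = 134.4 g/s of A reaches S1, so S1 = 134.4/0.130 = 1033.8 g/s and vapour = 566.15 g/s.
The evaporator receives (1−α)·1600 of feed at 0.571 C and removes 0.769 of that C:
0.769×0.571×(1−α)×1600 = 566.15
(1−α) = 566.15/702.56 = 0.8058;  α = 0.1942.

0.194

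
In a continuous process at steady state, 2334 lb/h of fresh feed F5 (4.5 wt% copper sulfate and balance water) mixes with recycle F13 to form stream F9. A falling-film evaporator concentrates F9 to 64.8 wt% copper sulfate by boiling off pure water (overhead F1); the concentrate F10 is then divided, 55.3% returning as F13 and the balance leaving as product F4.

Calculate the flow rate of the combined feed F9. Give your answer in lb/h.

2535 lb/h

Overall copper sulfate balance (none leaves overhead): copper sulfate in fresh feed = copper sulfate in product, i.e. 2334×0.045 = (1−0.553)·F10·0.648.
F10 = 105.03/(0.648×0.447) = 362.6 lb/h.
Recycle F13 = 0.553×362.6 = 200.52 lb/h.
Combined feed F9 = 2334 + 200.52 = 2534.5 lb/h.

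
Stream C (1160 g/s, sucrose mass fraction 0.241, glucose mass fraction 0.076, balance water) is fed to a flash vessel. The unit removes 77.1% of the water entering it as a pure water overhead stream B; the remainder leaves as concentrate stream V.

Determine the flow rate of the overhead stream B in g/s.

610.8 g/s

water entering = 1160×0.683 = 792.28 g/s; overhead removed = 0.771×792.28 = 610.85 g/s.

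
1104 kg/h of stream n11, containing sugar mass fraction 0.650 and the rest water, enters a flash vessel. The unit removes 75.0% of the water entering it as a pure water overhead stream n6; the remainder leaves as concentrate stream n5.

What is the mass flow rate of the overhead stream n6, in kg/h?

water entering = 1104×0.350 = 386.4 kg/h; overhead removed = 0.750×386.4 = 289.8 kg/h.

289.8 kg/h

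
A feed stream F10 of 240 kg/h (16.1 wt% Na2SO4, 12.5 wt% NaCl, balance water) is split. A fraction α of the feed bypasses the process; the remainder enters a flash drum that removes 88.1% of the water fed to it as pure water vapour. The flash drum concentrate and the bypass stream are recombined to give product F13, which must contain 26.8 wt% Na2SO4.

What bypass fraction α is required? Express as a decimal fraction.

0.365

All 240×0.161 = 38.64 kg/h of Na2SO4 reaches F13, so F13 = 38.64/0.268 = 144.18 kg/h and vapour = 95.821 kg/h.
The evaporator receives (1−α)·240 of feed at 0.714 water and removes 0.881 of that water:
0.881×0.714×(1−α)×240 = 95.821
(1−α) = 95.821/150.97 = 0.6347;  α = 0.3653.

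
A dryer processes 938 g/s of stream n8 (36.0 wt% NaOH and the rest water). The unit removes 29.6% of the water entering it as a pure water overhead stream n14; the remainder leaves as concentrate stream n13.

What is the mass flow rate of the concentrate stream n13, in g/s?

water entering = 938×0.640 = 600.32 g/s; overhead removed = 0.296×600.32 = 177.69 g/s.
Concentrate = 938 − 177.69 = 760.31 g/s.

760.3 g/s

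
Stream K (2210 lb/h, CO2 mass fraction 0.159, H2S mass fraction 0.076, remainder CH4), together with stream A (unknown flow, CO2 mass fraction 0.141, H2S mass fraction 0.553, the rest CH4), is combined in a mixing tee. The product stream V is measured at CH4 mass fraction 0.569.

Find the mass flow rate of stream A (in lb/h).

Let A be the unknown flow. Total out = 2210 + A.
CH4 balance: 1690.7 + 0.306·A = 0.569·(2210 + A)
(0.306 − 0.569)·A = 0.569×2210 − 1690.7 = -433.16
A = -433.16 / -0.263 = 1647 lb/h

1647 lb/h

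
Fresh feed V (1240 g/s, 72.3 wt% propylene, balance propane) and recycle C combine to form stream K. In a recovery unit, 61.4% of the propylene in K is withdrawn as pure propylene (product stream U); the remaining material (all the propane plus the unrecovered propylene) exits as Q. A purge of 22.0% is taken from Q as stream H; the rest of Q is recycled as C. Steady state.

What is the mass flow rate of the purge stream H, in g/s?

452.4 g/s

propane enters only via V and leaves only via the purge: 1240×0.277 = 0.220×(propane in Q), and the recovery unit passes all propane, so propane in K = propane in Q = 1561.3 g/s.
propylene in K: m_A = 1240×0.723 + (1−0.220)·(1−0.614)·m_A, so m_A = 896.52/0.6989 = 1282.7 g/s.
Q = (1−0.614)×1282.7 + 1561.3 = 2056.4 g/s.
Purge H = 0.220×2056.4 = 452.41 g/s.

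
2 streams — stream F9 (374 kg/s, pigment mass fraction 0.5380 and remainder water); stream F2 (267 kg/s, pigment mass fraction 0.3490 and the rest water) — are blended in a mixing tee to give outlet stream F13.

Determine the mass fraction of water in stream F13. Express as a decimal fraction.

Total flow out = 374 + 267 = 641 kg/s.
water in = 374×0.462 + 267×0.651 = 346.61 kg/s.
water mass fraction in F13 = 346.61/641 = 0.5407.

0.5407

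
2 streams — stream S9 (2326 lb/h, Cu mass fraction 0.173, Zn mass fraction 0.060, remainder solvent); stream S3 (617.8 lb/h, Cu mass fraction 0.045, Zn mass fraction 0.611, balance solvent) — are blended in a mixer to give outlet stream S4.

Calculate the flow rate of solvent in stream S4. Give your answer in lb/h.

solvent out = solvent in = 2326×0.767 + 617.8×0.344 = 1996.6 lb/h.

1997 lb/h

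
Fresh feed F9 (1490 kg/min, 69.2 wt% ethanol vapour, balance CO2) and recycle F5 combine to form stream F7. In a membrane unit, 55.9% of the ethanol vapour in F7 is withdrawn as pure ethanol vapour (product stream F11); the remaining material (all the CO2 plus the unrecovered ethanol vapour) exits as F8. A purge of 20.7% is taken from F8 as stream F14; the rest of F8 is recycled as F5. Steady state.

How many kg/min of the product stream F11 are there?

ethanol vapour in F7: m_A = 1490×0.692 + (1−0.207)·(1−0.559)·m_A, so m_A = 1031.1/0.6503 = 1585.6 kg/min.
Product F11 = 0.559×1585.6 = 886.34 kg/min.

886.3 kg/min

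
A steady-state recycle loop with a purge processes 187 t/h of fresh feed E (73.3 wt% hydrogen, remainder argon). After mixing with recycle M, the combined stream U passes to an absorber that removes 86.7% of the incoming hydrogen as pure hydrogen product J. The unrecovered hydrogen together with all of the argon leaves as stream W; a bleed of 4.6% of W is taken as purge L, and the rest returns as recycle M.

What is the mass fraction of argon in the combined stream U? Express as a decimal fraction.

argon enters only via E and leaves only via the purge: 187×0.267 = 0.046×(argon in W), and the absorber passes all argon, so argon in U = argon in W = 1085.4 t/h.
hydrogen in U: m_A = 187×0.733 + (1−0.046)·(1−0.867)·m_A, so m_A = 137.07/0.8731 = 156.99 t/h.
U = 156.99 + 1085.4 = 1242.4 t/h.
argon fraction in U = 1085.4/1242.4 = 0.8736.

0.8736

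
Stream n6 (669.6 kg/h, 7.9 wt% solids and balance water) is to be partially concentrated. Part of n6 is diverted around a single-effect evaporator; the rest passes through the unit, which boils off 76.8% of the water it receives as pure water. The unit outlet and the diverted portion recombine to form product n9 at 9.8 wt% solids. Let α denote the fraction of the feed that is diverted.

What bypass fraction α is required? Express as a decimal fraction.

0.726

All 669.6×0.079 = 52.898 kg/h of solids reaches n9, so n9 = 52.898/0.098 = 539.78 kg/h and vapour = 129.82 kg/h.
The evaporator receives (1−α)·669.6 of feed at 0.921 water and removes 0.768 of that water:
0.768×0.921×(1−α)×669.6 = 129.82
(1−α) = 129.82/473.63 = 0.2741;  α = 0.7259.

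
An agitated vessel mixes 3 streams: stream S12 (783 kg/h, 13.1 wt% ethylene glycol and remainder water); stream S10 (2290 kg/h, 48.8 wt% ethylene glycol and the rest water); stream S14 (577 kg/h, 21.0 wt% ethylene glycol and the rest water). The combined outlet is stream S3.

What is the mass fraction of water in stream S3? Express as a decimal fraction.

0.633

Total flow out = 783 + 2290 + 577 = 3650 kg/h.
water in = 783×0.869 + 2290×0.512 + 577×0.790 = 2308.7 kg/h.
water mass fraction in S3 = 2308.7/3650 = 0.633.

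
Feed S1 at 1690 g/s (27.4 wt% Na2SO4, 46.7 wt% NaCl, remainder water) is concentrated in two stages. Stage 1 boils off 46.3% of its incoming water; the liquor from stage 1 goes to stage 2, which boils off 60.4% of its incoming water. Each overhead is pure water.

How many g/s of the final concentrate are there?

1345 g/s

water in feed = 1690×0.259 = 437.71 g/s.
After stage 1: water left = (1−0.463)×437.71 = 235.05; stream total = 1487.3 g/s.
After stage 2: water left = (1−0.604)×235.05 = 93.08; final concentrate = 1345.4 g/s.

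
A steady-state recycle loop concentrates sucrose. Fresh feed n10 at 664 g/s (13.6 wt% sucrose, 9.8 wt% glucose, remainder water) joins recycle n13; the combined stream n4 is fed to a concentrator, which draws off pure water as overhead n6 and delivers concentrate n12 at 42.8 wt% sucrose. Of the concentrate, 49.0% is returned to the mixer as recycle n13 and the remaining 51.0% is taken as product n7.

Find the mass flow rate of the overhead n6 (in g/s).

453 g/s

Overall sucrose balance (none leaves overhead): sucrose in fresh feed = sucrose in product, i.e. 664×0.136 = (1−0.490)·n12·0.428.
n12 = 90.304/(0.428×0.510) = 413.71 g/s.
Recycle n13 = 0.490×413.71 = 202.72 g/s.
Combined feed n4 = 664 + 202.72 = 866.72 g/s.
Overhead n6 = n4 − n12 = 866.72 − 413.71 = 453.01 g/s.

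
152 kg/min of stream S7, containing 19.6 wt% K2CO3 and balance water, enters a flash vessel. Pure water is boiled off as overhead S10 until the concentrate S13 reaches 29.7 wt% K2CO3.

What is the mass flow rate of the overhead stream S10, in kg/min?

K2CO3 is conserved: 152×0.196 = 29.792 kg/min all reports to the concentrate.
Concentrate = 29.792/(target fraction) = 100.31 kg/min.
Overhead = 152 − 100.31 = 51.69 kg/min.

51.69 kg/min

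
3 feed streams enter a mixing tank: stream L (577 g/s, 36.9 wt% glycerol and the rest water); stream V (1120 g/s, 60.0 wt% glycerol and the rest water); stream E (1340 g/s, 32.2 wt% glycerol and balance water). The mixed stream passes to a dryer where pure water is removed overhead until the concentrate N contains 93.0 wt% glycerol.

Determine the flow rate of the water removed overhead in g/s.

1622 g/s

glycerol entering = 577×0.369 + 1120×0.600 + 1340×0.322 = 1316.4 g/s.
All glycerol reports to N, so N = 1316.4/0.930 = 1415.5 g/s.
Total feed = 3037 g/s; overhead = 3037 − 1415.5 = 1621.5 g/s.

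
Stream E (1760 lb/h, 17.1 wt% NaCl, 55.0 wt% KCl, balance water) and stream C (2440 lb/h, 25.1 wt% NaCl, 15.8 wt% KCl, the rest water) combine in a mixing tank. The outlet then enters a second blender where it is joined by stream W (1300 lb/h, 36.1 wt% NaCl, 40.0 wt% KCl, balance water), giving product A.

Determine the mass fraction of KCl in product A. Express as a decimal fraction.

0.341

Overall, product flow = 5500 lb/h.
KCl in = 1760×0.550 + 2440×0.158 + 1300×0.400 = 1873.5 lb/h.
KCl fraction in A = 0.341.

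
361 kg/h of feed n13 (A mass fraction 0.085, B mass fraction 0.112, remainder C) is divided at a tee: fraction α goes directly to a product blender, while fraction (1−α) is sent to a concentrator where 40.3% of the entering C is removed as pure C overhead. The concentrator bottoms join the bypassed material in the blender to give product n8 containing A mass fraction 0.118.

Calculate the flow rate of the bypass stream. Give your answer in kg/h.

49.03 kg/h

All 361×0.085 = 30.685 kg/h of A reaches n8, so n8 = 30.685/0.118 = 260.04 kg/h and vapour = 100.96 kg/h.
The evaporator receives (1−α)·361 of feed at 0.803 C and removes 0.403 of that C:
0.403×0.803×(1−α)×361 = 100.96
(1−α) = 100.96/116.82 = 0.8642;  α = 0.1358.
Bypass flow = 0.1358×361 = 49.026 kg/h.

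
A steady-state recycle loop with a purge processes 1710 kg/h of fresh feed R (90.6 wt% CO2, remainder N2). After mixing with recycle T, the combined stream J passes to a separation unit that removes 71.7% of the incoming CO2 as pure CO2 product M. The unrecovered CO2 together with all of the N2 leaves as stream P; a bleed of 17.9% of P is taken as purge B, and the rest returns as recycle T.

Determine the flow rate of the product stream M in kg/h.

CO2 in J: m_A = 1710×0.906 + (1−0.179)·(1−0.717)·m_A, so m_A = 1549.3/0.7677 = 2018.2 kg/h.
Product M = 0.717×2018.2 = 1447 kg/h.

1447 kg/h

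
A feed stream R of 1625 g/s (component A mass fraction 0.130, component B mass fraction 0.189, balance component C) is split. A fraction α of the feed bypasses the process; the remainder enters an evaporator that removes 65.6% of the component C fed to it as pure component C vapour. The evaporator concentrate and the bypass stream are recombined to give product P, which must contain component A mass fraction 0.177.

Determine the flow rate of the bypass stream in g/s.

659.1 g/s

All 1625×0.130 = 211.25 g/s of component A reaches P, so P = 211.25/0.177 = 1193.5 g/s and vapour = 431.5 g/s.
The evaporator receives (1−α)·1625 of feed at 0.681 component C and removes 0.656 of that component C:
0.656×0.681×(1−α)×1625 = 431.5
(1−α) = 431.5/725.95 = 0.5944;  α = 0.4056.
Bypass flow = 0.4056×1625 = 659.11 g/s.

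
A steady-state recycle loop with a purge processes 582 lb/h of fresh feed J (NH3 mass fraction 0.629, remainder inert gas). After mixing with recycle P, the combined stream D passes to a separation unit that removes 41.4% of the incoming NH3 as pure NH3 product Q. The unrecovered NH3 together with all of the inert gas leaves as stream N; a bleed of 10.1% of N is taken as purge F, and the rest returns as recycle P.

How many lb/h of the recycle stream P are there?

2329 lb/h

inert gas enters only via J and leaves only via the purge: 582×0.371 = 0.101×(inert gas in N), and the separation unit passes all inert gas, so inert gas in D = inert gas in N = 2137.8 lb/h.
NH3 in D: m_A = 582×0.629 + (1−0.101)·(1−0.414)·m_A, so m_A = 366.08/0.4732 = 773.65 lb/h.
N = (1−0.414)×773.65 + 2137.8 = 2591.2 lb/h.
Recycle P = (1−0.101)×2591.2 = 2329.5 lb/h.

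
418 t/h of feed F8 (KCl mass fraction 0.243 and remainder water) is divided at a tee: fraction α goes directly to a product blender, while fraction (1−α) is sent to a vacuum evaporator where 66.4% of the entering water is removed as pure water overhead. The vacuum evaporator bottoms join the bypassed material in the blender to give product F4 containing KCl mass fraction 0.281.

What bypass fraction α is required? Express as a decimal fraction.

All 418×0.243 = 101.57 t/h of KCl reaches F4, so F4 = 101.57/0.281 = 361.47 t/h and vapour = 56.527 t/h.
The evaporator receives (1−α)·418 of feed at 0.757 water and removes 0.664 of that water:
0.664×0.757×(1−α)×418 = 56.527
(1−α) = 56.527/210.11 = 0.2690;  α = 0.7310.

0.731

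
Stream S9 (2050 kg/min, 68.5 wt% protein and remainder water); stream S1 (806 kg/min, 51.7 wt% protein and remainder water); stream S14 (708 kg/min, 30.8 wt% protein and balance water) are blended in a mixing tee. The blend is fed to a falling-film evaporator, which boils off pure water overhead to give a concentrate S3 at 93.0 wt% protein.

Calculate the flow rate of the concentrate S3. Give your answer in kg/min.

2192 kg/min

protein entering = 2050×0.685 + 806×0.517 + 708×0.308 = 2039 kg/min.
All protein reports to S3, so S3 = 2039/0.930 = 2192.5 kg/min.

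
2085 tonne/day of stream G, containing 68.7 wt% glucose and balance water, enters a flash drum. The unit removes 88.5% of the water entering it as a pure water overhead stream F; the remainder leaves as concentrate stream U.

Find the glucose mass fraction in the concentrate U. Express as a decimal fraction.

0.9502

glucose is not removed: 2085×0.687 = 1432.4 tonne/day of glucose enters U.
water entering = 2085×0.313 = 652.61 tonne/day; overhead removed = 0.885×652.61 = 577.56 tonne/day.
Concentrate = 2085 − 577.56 = 1507.4 tonne/day.
Mass fraction = 1432.4/1507.4 = 0.9502.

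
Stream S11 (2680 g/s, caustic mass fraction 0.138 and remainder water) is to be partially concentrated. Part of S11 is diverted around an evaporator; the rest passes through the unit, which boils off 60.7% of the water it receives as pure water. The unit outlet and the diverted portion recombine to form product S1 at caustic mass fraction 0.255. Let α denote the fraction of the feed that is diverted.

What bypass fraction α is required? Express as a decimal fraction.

All 2680×0.138 = 369.84 g/s of caustic reaches S1, so S1 = 369.84/0.255 = 1450.4 g/s and vapour = 1229.6 g/s.
The evaporator receives (1−α)·2680 of feed at 0.862 water and removes 0.607 of that water:
0.607×0.862×(1−α)×2680 = 1229.6
(1−α) = 1229.6/1402.3 = 0.8769;  α = 0.1231.

0.123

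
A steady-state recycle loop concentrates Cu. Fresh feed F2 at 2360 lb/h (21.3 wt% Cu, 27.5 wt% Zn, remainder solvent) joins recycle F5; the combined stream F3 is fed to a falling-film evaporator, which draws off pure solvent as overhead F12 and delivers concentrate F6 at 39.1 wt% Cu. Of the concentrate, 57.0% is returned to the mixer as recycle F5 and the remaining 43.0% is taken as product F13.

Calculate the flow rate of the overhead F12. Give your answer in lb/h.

1074 lb/h

Overall Cu balance (none leaves overhead): Cu in fresh feed = Cu in product, i.e. 2360×0.213 = (1−0.570)·F6·0.391.
F6 = 502.68/(0.391×0.430) = 2989.8 lb/h.
Recycle F5 = 0.570×2989.8 = 1704.2 lb/h.
Combined feed F3 = 2360 + 1704.2 = 4064.2 lb/h.
Overhead F12 = F3 − F6 = 4064.2 − 2989.8 = 1074.4 lb/h.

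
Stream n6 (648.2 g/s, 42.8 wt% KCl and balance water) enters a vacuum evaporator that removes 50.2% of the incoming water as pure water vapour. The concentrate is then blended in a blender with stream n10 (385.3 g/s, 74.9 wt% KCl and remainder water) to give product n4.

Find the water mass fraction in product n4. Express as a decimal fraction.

Vapour removed = 0.502×0.572×648.2 = 186.13 g/s; concentrate = 462.07 g/s.
water reaching the mixer = 184.64 (from concentrate) + 385.3×0.251 = 281.35 g/s.
Product flow = 462.07 + 385.3 = 847.37 g/s; water fraction = 0.332.

0.332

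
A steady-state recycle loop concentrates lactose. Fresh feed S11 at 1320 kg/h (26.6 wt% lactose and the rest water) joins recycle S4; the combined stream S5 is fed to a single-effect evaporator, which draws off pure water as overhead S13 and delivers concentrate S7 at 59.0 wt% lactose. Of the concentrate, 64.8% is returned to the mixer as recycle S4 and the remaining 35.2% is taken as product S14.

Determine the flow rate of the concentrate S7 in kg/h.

Overall lactose balance (none leaves overhead): lactose in fresh feed = lactose in product, i.e. 1320×0.266 = (1−0.648)·S7·0.590.
S7 = 351.12/(0.590×0.352) = 1690.7 kg/h.

1691 kg/h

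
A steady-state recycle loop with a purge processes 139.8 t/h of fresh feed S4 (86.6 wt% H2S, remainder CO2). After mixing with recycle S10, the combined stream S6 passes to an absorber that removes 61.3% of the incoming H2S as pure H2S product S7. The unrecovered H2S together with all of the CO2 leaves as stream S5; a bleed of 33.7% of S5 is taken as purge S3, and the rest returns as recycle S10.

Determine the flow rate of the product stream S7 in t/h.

H2S in S6: m_A = 139.8×0.866 + (1−0.337)·(1−0.613)·m_A, so m_A = 121.07/0.7434 = 162.85 t/h.
Product S7 = 0.613×162.85 = 99.828 t/h.

99.83 t/h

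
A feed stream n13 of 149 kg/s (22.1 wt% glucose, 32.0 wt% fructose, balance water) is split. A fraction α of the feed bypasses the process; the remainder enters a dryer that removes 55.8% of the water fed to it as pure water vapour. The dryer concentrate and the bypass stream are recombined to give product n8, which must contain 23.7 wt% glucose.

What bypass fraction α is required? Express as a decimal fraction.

0.736

All 149×0.221 = 32.929 kg/s of glucose reaches n8, so n8 = 32.929/0.237 = 138.94 kg/s and vapour = 10.059 kg/s.
The evaporator receives (1−α)·149 of feed at 0.459 water and removes 0.558 of that water:
0.558×0.459×(1−α)×149 = 10.059
(1−α) = 10.059/38.162 = 0.2636;  α = 0.7364.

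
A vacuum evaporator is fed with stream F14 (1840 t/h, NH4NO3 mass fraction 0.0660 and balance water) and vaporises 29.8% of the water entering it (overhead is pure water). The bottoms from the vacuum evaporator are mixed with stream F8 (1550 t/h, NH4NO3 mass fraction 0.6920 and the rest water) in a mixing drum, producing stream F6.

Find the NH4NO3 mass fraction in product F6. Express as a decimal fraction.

0.4149

Vapour removed = 0.298×0.934×1840 = 512.13 t/h; concentrate = 1327.9 t/h.
NH4NO3 reaching the mixer = 121.44 (from concentrate) + 1550×0.692 = 1194 t/h.
Product flow = 1327.9 + 1550 = 2877.9 t/h; NH4NO3 fraction = 0.4149.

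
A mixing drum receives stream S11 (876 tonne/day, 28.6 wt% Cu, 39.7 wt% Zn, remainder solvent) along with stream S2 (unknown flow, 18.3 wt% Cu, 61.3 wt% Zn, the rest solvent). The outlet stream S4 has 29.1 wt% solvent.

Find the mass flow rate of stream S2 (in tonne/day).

Let S2 be the unknown flow. Total out = 876 + S2.
solvent balance: 277.69 + 0.204·S2 = 0.291·(876 + S2)
(0.204 − 0.291)·S2 = 0.291×876 − 277.69 = -22.776
S2 = -22.776 / -0.087 = 261.79 tonne/day

261.8 tonne/day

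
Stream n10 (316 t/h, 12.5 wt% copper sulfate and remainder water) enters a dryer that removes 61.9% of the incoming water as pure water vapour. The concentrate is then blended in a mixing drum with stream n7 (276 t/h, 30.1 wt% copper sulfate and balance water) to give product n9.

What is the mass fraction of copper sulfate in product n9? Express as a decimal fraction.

0.291

Vapour removed = 0.619×0.875×316 = 171.15 t/h; concentrate = 144.85 t/h.
copper sulfate reaching the mixer = 39.5 (from concentrate) + 276×0.301 = 122.58 t/h.
Product flow = 144.85 + 276 = 420.85 t/h; copper sulfate fraction = 0.291.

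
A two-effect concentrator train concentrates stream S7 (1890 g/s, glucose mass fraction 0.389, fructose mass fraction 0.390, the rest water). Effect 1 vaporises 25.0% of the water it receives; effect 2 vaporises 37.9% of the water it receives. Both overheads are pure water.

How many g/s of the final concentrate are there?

water in feed = 1890×0.221 = 417.69 g/s.
After stage 1: water left = (1−0.250)×417.69 = 313.27; stream total = 1785.6 g/s.
After stage 2: water left = (1−0.379)×313.27 = 194.54; final concentrate = 1666.8 g/s.

1667 g/s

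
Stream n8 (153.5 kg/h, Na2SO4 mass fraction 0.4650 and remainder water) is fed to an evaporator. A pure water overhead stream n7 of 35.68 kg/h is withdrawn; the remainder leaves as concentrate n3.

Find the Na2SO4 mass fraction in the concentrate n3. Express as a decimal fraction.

0.6058

Na2SO4 is not removed: 153.5×0.465 = 71.377 kg/h of Na2SO4 enters n3.
Concentrate = 153.5 − 35.68 = 117.82 kg/h.
Mass fraction = 71.377/117.82 = 0.6058.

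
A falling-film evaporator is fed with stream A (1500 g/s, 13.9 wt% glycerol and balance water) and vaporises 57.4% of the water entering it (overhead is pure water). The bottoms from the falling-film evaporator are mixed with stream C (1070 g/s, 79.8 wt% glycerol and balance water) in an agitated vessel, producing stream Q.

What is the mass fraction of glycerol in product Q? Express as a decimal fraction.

Vapour removed = 0.574×0.861×1500 = 741.32 g/s; concentrate = 758.68 g/s.
glycerol reaching the mixer = 208.5 (from concentrate) + 1070×0.798 = 1062.4 g/s.
Product flow = 758.68 + 1070 = 1828.7 g/s; glycerol fraction = 0.581.

0.581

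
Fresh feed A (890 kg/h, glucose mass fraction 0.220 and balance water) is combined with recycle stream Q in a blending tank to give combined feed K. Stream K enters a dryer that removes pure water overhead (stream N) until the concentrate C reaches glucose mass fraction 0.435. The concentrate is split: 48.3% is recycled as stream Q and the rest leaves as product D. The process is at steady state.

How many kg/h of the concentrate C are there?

Overall glucose balance (none leaves overhead): glucose in fresh feed = glucose in product, i.e. 890×0.220 = (1−0.483)·C·0.435.
C = 195.8/(0.435×0.517) = 870.63 kg/h.

870.6 kg/h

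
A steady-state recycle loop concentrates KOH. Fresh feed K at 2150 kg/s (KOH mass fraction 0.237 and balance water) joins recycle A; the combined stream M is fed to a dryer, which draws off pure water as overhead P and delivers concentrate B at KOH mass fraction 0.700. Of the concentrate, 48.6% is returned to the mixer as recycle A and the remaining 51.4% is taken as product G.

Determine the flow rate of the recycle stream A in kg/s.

688.3 kg/s

Overall KOH balance (none leaves overhead): KOH in fresh feed = KOH in product, i.e. 2150×0.237 = (1−0.486)·B·0.700.
B = 509.55/(0.700×0.514) = 1416.2 kg/s.
Recycle A = 0.486×1416.2 = 688.27 kg/s.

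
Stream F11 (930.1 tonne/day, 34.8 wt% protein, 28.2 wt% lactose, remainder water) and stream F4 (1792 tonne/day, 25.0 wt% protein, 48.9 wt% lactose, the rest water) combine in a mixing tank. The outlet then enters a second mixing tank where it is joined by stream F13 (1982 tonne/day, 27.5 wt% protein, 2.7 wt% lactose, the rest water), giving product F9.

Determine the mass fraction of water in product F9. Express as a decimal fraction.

0.467

Overall, product flow = 4704.1 tonne/day.
water in = 930.1×0.370 + 1792×0.261 + 1982×0.698 = 2195.3 tonne/day.
water fraction in F9 = 0.467.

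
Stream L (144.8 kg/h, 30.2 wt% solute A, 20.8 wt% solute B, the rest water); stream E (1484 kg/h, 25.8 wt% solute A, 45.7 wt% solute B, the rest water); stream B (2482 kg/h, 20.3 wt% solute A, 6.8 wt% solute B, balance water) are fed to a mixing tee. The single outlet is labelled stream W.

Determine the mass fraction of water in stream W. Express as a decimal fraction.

Total flow out = 144.8 + 1484 + 2482 = 4110.8 kg/h.
water in = 144.8×0.490 + 1484×0.285 + 2482×0.729 = 2303.3 kg/h.
water mass fraction in W = 2303.3/4110.8 = 0.5603.

0.5603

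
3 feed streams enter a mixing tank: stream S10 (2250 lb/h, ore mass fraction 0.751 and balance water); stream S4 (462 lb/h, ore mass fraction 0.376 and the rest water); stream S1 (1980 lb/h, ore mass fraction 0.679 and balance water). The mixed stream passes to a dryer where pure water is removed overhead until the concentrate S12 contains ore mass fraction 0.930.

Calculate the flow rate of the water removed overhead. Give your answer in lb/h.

ore entering = 2250×0.751 + 462×0.376 + 1980×0.679 = 3207.9 lb/h.
All ore reports to S12, so S12 = 3207.9/0.930 = 3449.3 lb/h.
Total feed = 4692 lb/h; overhead = 4692 − 3449.3 = 1242.7 lb/h.

1243 lb/h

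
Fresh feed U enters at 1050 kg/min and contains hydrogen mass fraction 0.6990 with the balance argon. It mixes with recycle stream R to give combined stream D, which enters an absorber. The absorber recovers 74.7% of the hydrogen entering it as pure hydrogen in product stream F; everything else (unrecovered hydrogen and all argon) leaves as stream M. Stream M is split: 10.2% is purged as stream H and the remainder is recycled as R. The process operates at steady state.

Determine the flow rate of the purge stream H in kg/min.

340.6 kg/min

argon enters only via U and leaves only via the purge: 1050×0.301 = 0.102×(argon in M), and the absorber passes all argon, so argon in D = argon in M = 3098.5 kg/min.
hydrogen in D: m_A = 1050×0.699 + (1−0.102)·(1−0.747)·m_A, so m_A = 733.95/0.7728 = 949.72 kg/min.
M = (1−0.747)×949.72 + 3098.5 = 3338.8 kg/min.
Purge H = 0.102×3338.8 = 340.56 kg/min.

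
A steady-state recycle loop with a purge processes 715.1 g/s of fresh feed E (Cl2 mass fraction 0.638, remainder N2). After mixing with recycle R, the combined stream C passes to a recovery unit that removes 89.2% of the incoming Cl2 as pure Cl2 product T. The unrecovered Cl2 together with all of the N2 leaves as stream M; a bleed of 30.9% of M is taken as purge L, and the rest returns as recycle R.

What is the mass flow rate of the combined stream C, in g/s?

N2 enters only via E and leaves only via the purge: 715.1×0.362 = 0.309×(N2 in M), and the recovery unit passes all N2, so N2 in C = N2 in M = 837.75 g/s.
Cl2 in C: m_A = 715.1×0.638 + (1−0.309)·(1−0.892)·m_A, so m_A = 456.23/0.9254 = 493.03 g/s.
C = 493.03 + 837.75 = 1330.8 g/s.

1331 g/s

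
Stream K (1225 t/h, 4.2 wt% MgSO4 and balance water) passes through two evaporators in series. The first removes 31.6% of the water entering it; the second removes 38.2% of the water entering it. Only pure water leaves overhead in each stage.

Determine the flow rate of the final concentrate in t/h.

547.5 t/h

water in feed = 1225×0.958 = 1173.5 t/h.
After stage 1: water left = (1−0.316)×1173.5 = 802.71; stream total = 854.16 t/h.
After stage 2: water left = (1−0.382)×802.71 = 496.07; final concentrate = 547.52 t/h.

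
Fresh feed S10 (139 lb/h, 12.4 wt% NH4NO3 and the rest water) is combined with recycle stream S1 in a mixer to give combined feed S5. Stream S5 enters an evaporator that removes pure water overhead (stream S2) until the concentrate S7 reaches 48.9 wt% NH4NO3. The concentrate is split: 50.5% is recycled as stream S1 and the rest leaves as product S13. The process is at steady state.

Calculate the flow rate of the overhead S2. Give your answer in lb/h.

Overall NH4NO3 balance (none leaves overhead): NH4NO3 in fresh feed = NH4NO3 in product, i.e. 139×0.124 = (1−0.505)·S7·0.489.
S7 = 17.236/(0.489×0.495) = 71.207 lb/h.
Recycle S1 = 0.505×71.207 = 35.96 lb/h.
Combined feed S5 = 139 + 35.96 = 174.96 lb/h.
Overhead S2 = S5 − S7 = 174.96 − 71.207 = 103.75 lb/h.

103.8 lb/h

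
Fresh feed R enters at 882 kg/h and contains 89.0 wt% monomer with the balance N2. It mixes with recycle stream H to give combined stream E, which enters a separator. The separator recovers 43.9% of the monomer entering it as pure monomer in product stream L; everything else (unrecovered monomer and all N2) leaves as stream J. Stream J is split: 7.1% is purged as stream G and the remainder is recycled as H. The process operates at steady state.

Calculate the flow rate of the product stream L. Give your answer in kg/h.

monomer in E: m_A = 882×0.890 + (1−0.071)·(1−0.439)·m_A, so m_A = 784.98/0.4788 = 1639.4 kg/h.
Product L = 0.439×1639.4 = 719.68 kg/h.

719.7 kg/h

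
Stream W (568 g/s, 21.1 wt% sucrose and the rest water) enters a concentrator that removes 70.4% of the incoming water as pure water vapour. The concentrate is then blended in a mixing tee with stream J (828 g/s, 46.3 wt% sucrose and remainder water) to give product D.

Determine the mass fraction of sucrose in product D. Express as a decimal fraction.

0.4657

Vapour removed = 0.704×0.789×568 = 315.5 g/s; concentrate = 252.5 g/s.
sucrose reaching the mixer = 119.85 (from concentrate) + 828×0.463 = 503.21 g/s.
Product flow = 252.5 + 828 = 1080.5 g/s; sucrose fraction = 0.4657.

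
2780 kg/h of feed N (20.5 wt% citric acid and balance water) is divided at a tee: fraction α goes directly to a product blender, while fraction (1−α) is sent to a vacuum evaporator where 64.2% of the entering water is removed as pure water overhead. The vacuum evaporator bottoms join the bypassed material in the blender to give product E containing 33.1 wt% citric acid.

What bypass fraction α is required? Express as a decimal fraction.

All 2780×0.205 = 569.9 kg/h of citric acid reaches E, so E = 569.9/0.331 = 1721.8 kg/h and vapour = 1058.2 kg/h.
The evaporator receives (1−α)·2780 of feed at 0.795 water and removes 0.642 of that water:
0.642×0.795×(1−α)×2780 = 1058.2
(1−α) = 1058.2/1418.9 = 0.7458;  α = 0.2542.

0.254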